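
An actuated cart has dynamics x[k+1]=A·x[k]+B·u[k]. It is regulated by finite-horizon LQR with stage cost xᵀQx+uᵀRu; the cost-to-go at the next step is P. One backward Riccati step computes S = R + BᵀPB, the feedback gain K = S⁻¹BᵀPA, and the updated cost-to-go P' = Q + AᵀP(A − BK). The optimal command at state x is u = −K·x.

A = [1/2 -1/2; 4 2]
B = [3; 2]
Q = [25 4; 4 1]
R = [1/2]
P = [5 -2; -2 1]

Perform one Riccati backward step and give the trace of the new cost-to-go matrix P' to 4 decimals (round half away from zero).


BᵀP = [11.0000 -4.0000]
S = R + BᵀPB = [1/2] + [25.0000] = [25.5000]
BᵀPA = [-10.5000 -13.5000]
K = S⁻¹·BᵀPA = [-0.4118 -0.5294]
A−BK = [1.7353 1.0882; 4.8235 3.0588]
AᵀP(A−BK) = [4.9265 3.1912; 3.1912 2.1029]
P' = Q + AᵀP(A−BK) = [29.9265 7.1912; 7.1912 3.1029]
tr(P') = 33.0294

33.0294


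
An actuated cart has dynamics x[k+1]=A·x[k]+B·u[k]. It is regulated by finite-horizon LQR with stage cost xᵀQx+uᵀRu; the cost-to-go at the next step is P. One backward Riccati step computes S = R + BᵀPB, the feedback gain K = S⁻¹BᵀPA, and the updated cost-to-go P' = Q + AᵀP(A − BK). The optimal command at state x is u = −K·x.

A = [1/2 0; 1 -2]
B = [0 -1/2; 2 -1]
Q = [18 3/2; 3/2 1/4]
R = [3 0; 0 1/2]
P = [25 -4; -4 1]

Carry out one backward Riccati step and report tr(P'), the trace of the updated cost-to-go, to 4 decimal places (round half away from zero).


BᵀP = [-8.0000 2.0000; -8.5000 1.0000]
S = R + BᵀPB = [3 0; 0 1/2] + [4.0000 2.0000; 2.0000 3.2500] = [7.0000 2.0000; 2.0000 3.7500]
BᵀPA = [-2.0000 -4.0000; -3.2500 -2.0000]
K = S⁻¹·BᵀPA = [-0.0449 -0.4944; -0.8427 -0.2697]
A−BK = [0.0787 -0.1348; 0.2472 -1.2809]
AᵀP(A−BK) = [0.4213 0.1348; 0.1348 1.4831]
P' = Q + AᵀP(A−BK) = [18.4213 1.6348; 1.6348 1.7331]
tr(P') = 20.1545

20.1545


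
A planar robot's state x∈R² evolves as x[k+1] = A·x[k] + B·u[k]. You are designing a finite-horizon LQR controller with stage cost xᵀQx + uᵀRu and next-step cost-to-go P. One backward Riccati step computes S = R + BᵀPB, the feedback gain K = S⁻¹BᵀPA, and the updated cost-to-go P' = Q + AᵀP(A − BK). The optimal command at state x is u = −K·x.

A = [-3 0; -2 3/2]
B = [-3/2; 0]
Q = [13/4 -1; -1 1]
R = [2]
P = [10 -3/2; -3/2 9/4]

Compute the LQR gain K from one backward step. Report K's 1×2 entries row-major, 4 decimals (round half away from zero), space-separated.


BᵀP = [-15.0000 2.2500]
S = R + BᵀPB = [2] + [22.5000] = [24.5000]
BᵀPA = [40.5000 3.3750]
K = S⁻¹·BᵀPA = [1.6531 0.1378]
A−BK = [-0.5204 0.2066; -2.0000 1.5000]
AᵀP(A−BK) = [14.0510 -5.5791; -5.5791 4.5976]
P' = Q + AᵀP(A−BK) = [17.3010 -6.5791; -6.5791 5.5976]
tr(P') = 22.8986

1.6531 0.1378


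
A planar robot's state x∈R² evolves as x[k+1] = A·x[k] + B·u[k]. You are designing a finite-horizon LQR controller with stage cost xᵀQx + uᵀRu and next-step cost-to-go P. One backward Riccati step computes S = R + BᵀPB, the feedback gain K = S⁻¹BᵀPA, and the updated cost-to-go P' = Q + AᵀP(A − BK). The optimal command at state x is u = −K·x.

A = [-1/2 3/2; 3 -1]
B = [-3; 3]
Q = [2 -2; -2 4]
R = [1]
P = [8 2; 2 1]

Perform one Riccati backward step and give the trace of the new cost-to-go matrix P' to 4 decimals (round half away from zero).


BᵀP = [-18.0000 -3.0000]
S = R + BᵀPB = [1] + [45.0000] = [46.0000]
BᵀPA = [0.0000 -24.0000]
K = S⁻¹·BᵀPA = [0.0000 -0.5217]
A−BK = [-0.5000 -0.0652; 3.0000 0.5652]
AᵀP(A−BK) = [5.0000 1.0000; 1.0000 0.4783]
P' = Q + AᵀP(A−BK) = [7.0000 -1.0000; -1.0000 4.4783]
tr(P') = 11.4783

11.4783


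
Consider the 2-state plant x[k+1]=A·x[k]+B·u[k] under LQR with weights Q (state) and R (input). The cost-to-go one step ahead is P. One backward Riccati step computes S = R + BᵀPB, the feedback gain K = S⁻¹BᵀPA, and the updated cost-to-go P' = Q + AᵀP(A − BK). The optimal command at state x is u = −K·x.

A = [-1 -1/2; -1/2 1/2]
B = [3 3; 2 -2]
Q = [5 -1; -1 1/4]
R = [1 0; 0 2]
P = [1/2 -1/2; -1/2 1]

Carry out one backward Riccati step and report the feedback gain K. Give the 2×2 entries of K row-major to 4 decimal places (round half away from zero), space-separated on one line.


-0.2087 0.0261 -0.0391 -0.1826

BᵀP = [0.5000 0.5000; 2.5000 -3.5000]
S = R + BᵀPB = [1 0; 0 2] + [2.5000 0.5000; 0.5000 14.5000] = [3.5000 0.5000; 0.5000 16.5000]
BᵀPA = [-0.7500 0.0000; -0.7500 -3.0000]
K = S⁻¹·BᵀPA = [-0.2087 0.0261; -0.0391 -0.1826]
A−BK = [-0.2565 -0.0304; -0.1609 0.0826]
AᵀP(A−BK) = [0.0641 0.0076; 0.0076 0.0772]
P' = Q + AᵀP(A−BK) = [5.0641 -0.9924; -0.9924 0.3272]
tr(P') = 5.3913


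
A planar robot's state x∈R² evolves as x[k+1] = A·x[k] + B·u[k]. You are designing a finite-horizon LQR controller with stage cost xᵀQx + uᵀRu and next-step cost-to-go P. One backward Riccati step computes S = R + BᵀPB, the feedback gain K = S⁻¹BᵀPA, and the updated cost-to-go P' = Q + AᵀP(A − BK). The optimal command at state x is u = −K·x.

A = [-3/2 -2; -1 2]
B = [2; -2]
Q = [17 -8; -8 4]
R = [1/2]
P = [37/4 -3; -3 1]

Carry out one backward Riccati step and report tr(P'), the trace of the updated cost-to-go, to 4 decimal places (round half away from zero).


21.6894

BᵀP = [24.5000 -8.0000]
S = R + BᵀPB = [1/2] + [65.0000] = [65.5000]
BᵀPA = [-28.7500 -65.0000]
K = S⁻¹·BᵀPA = [-0.4389 -0.9924]
A−BK = [-0.6221 -0.0153; -1.8779 0.0153]
AᵀP(A−BK) = [0.1932 0.2195; 0.2195 0.4962]
P' = Q + AᵀP(A−BK) = [17.1932 -7.7805; -7.7805 4.4962]
tr(P') = 21.6894


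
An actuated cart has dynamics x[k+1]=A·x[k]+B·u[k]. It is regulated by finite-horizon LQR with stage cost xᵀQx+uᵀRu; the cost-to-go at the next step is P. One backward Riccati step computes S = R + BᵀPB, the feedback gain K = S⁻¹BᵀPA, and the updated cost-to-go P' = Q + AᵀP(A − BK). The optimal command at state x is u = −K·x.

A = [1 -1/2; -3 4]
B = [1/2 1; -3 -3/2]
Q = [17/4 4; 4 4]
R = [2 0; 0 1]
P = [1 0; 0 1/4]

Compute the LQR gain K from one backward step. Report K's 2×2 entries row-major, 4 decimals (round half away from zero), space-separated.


0.4042 -0.5712 0.5729 -0.4183

BᵀP = [0.5000 -0.7500; 1.0000 -0.3750]
S = R + BᵀPB = [2 0; 0 1] + [2.5000 1.6250; 1.6250 1.5625] = [4.5000 1.6250; 1.6250 2.5625]
BᵀPA = [2.7500 -3.2500; 2.1250 -2.0000]
K = S⁻¹·BᵀPA = [0.4042 -0.5712; 0.5729 -0.4183]
A−BK = [0.2250 0.2039; -0.9279 1.6591]
AᵀP(A−BK) = [0.9209 -1.0404; -1.0404 1.5571]
P' = Q + AᵀP(A−BK) = [5.1709 2.9596; 2.9596 5.5571]
tr(P') = 10.7280


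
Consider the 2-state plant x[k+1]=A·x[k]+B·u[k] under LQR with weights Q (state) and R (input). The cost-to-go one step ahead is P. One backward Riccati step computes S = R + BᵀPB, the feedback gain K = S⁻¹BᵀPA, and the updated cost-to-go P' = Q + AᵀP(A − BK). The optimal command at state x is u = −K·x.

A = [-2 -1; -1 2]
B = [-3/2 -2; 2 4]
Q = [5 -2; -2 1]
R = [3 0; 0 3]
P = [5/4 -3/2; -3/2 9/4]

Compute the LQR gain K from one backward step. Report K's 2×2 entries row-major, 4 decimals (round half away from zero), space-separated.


0.0754 0.2052 0.0328 0.3671

BᵀP = [-4.8750 6.7500; -8.5000 12.0000]
S = R + BᵀPB = [3 0; 0 3] + [20.8125 36.7500; 36.7500 65.0000] = [23.8125 36.7500; 36.7500 68.0000]
BᵀPA = [3.0000 18.3750; 5.0000 32.5000]
K = S⁻¹·BᵀPA = [0.0754 0.2052; 0.0328 0.3671]
A−BK = [-1.8214 0.0419; -1.2819 0.1214]
AᵀP(A−BK) = [0.8599 0.0492; 0.0492 0.5506]
P' = Q + AᵀP(A−BK) = [5.8599 -1.9508; -1.9508 1.5506]
tr(P') = 7.4105


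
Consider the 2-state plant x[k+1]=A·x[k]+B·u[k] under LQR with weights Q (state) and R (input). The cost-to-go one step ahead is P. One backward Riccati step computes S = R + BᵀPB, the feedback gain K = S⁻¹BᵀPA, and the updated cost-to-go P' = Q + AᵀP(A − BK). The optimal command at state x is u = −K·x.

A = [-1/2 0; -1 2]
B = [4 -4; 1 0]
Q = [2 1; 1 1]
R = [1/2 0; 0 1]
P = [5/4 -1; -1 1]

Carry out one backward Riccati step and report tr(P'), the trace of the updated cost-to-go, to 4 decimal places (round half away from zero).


BᵀP = [4.0000 -3.0000; -5.0000 4.0000]
S = R + BᵀPB = [1/2 0; 0 1] + [13.0000 -16.0000; -16.0000 20.0000] = [13.5000 -16.0000; -16.0000 21.0000]
BᵀPA = [1.0000 -6.0000; -1.5000 8.0000]
K = S⁻¹·BᵀPA = [-0.1091 0.0727; -0.1545 0.4364]
A−BK = [-0.6818 1.4545; -0.8909 1.9273]
AᵀP(A−BK) = [0.1898 -0.4182; -0.4182 0.9455]
P' = Q + AᵀP(A−BK) = [2.1898 0.5818; 0.5818 1.9455]
tr(P') = 4.1352

4.1352


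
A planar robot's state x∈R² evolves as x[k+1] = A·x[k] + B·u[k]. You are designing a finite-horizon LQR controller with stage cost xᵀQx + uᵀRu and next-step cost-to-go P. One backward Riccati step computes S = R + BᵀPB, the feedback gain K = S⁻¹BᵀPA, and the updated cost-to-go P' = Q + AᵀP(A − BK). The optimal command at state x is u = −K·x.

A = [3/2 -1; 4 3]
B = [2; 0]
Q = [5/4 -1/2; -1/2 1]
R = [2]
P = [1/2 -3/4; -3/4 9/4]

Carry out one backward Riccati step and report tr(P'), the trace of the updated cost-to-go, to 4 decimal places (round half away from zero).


43.0000

BᵀP = [1.0000 -1.5000]
S = R + BᵀPB = [2] + [2.0000] = [4.0000]
BᵀPA = [-4.5000 -5.5000]
K = S⁻¹·BᵀPA = [-1.1250 -1.3750]
A−BK = [3.7500 1.7500; 4.0000 3.0000]
AᵀP(A−BK) = [23.0625 19.6875; 19.6875 17.6875]
P' = Q + AᵀP(A−BK) = [24.3125 19.1875; 19.1875 18.6875]
tr(P') = 43.0000


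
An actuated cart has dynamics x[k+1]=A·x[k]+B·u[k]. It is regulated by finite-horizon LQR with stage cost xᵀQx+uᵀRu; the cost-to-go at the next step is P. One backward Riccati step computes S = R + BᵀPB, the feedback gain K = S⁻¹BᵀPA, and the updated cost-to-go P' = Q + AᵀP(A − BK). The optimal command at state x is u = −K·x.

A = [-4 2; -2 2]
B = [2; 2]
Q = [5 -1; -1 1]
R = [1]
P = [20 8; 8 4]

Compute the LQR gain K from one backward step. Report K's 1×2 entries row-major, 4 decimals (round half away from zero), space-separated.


-1.6894 0.9938

BᵀP = [56.0000 24.0000]
S = R + BᵀPB = [1] + [160.0000] = [161.0000]
BᵀPA = [-272.0000 160.0000]
K = S⁻¹·BᵀPA = [-1.6894 0.9938]
A−BK = [-0.6211 0.0124; 1.3789 0.0124]
AᵀP(A−BK) = [4.4720 -1.6894; -1.6894 0.9938]
P' = Q + AᵀP(A−BK) = [9.4720 -2.6894; -2.6894 1.9938]
tr(P') = 11.4658


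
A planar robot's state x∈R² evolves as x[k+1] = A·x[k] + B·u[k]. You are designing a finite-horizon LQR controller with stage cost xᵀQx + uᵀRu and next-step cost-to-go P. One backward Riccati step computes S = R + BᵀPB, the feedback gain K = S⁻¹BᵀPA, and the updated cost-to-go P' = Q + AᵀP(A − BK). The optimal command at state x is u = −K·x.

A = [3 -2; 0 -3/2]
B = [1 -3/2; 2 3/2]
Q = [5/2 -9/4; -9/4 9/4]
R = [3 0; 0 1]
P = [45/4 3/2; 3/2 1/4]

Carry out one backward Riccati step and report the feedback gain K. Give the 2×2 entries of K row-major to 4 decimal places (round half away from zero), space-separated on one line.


BᵀP = [14.2500 2.0000; -14.6250 -1.8750]
S = R + BᵀPB = [3 0; 0 1] + [18.2500 -18.3750; -18.3750 19.1250] = [21.2500 -18.3750; -18.3750 20.1250]
BᵀPA = [42.7500 -31.5000; -43.8750 32.0625]
K = S⁻¹·BᵀPA = [0.6015 -0.4976; -1.6310 1.1389]
A−BK = [-0.0479 0.2059; 1.2435 -2.2132]
AᵀP(A−BK) = [3.9790 -3.0112; -3.0112 2.3742]
P' = Q + AᵀP(A−BK) = [6.4790 -5.2612; -5.2612 4.6242]
tr(P') = 11.1032

0.6015 -0.4976 -1.6310 1.1389


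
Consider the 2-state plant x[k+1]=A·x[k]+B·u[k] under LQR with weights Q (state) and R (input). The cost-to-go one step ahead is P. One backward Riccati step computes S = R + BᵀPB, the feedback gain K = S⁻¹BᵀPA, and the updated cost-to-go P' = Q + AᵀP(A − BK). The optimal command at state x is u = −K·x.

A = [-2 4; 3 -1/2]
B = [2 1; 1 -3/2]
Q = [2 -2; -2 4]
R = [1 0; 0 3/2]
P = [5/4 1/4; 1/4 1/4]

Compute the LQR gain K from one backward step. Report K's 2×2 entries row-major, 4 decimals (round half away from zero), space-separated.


-0.3059 1.3451 -0.6353 0.5373

BᵀP = [2.7500 0.7500; 0.8750 -0.1250]
S = R + BᵀPB = [1 0; 0 3/2] + [6.2500 1.6250; 1.6250 1.0625] = [7.2500 1.6250; 1.6250 2.5625]
BᵀPA = [-3.2500 10.6250; -2.1250 3.5625]
K = S⁻¹·BᵀPA = [-0.3059 1.3451; -0.6353 0.5373]
A−BK = [-0.7529 0.7725; 2.3529 -1.0392]
AᵀP(A−BK) = [1.9059 -1.6118; -1.6118 2.8569]
P' = Q + AᵀP(A−BK) = [3.9059 -3.6118; -3.6118 6.8569]
tr(P') = 10.7627


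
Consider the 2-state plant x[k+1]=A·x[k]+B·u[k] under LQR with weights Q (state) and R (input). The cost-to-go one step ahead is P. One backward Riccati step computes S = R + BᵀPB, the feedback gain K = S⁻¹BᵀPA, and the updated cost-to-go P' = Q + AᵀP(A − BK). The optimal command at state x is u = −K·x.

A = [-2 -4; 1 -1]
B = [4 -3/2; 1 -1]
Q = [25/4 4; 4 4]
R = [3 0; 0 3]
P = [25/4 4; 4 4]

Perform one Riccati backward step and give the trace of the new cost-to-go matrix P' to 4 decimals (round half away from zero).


BᵀP = [29.0000 20.0000; -13.3750 -10.0000]
S = R + BᵀPB = [3 0; 0 3] + [136.0000 -63.5000; -63.5000 30.0625] = [139.0000 -63.5000; -63.5000 33.0625]
BᵀPA = [-38.0000 -136.0000; 16.7500 63.5000]
K = S⁻¹·BᵀPA = [-0.3421 -0.8240; -0.1504 0.3381]
A−BK = [-0.8572 -0.1970; 1.1917 0.1621]
AᵀP(A−BK) = [2.5198 1.0263; 1.0263 2.4719]
P' = Q + AᵀP(A−BK) = [8.7698 5.0263; 5.0263 6.4719]
tr(P') = 15.2417

15.2417


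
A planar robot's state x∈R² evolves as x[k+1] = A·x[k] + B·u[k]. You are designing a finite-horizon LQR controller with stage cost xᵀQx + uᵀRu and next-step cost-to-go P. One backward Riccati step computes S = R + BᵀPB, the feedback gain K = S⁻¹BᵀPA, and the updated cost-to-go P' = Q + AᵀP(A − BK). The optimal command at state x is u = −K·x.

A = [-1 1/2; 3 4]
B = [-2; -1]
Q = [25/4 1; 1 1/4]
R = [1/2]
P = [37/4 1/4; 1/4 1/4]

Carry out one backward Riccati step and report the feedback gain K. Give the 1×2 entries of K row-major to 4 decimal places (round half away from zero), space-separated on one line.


0.4258 -0.3194

BᵀP = [-18.7500 -0.7500]
S = R + BᵀPB = [1/2] + [38.2500] = [38.7500]
BᵀPA = [16.5000 -12.3750]
K = S⁻¹·BᵀPA = [0.4258 -0.3194]
A−BK = [-0.1484 -0.1387; 3.4258 3.6806]
AᵀP(A−BK) = [2.9742 3.0194; 3.0194 3.3605]
P' = Q + AᵀP(A−BK) = [9.2242 4.0194; 4.0194 3.6105]
tr(P') = 12.8347


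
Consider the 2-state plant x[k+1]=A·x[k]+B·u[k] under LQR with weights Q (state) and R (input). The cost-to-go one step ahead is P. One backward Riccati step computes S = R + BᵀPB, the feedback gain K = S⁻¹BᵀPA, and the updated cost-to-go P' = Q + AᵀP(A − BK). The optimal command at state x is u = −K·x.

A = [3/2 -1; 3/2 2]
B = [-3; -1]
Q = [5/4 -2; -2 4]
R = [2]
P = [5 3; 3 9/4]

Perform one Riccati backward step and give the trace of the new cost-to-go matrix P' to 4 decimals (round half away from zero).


8.1366

BᵀP = [-18.0000 -11.2500]
S = R + BᵀPB = [2] + [65.2500] = [67.2500]
BᵀPA = [-43.8750 -4.5000]
K = S⁻¹·BᵀPA = [-0.6524 -0.0669]
A−BK = [-0.4572 -1.2007; 0.8476 1.9331]
AᵀP(A−BK) = [1.1877 0.8141; 0.8141 1.6989]
P' = Q + AᵀP(A−BK) = [2.4377 -1.1859; -1.1859 5.6989]
tr(P') = 8.1366


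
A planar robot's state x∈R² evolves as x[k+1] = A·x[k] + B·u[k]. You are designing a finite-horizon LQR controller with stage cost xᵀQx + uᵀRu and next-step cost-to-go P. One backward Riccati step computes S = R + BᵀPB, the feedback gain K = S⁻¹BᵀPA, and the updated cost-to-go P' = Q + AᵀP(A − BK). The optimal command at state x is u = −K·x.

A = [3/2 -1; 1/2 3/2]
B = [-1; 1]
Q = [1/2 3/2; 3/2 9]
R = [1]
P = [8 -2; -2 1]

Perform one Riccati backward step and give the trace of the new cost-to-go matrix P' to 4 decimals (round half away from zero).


12.9643

BᵀP = [-10.0000 3.0000]
S = R + BᵀPB = [1] + [13.0000] = [14.0000]
BᵀPA = [-13.5000 14.5000]
K = S⁻¹·BᵀPA = [-0.9643 1.0357]
A−BK = [0.5357 0.0357; 1.4643 0.4643]
AᵀP(A−BK) = [2.2321 -0.7679; -0.7679 1.2321]
P' = Q + AᵀP(A−BK) = [2.7321 0.7321; 0.7321 10.2321]
tr(P') = 12.9643


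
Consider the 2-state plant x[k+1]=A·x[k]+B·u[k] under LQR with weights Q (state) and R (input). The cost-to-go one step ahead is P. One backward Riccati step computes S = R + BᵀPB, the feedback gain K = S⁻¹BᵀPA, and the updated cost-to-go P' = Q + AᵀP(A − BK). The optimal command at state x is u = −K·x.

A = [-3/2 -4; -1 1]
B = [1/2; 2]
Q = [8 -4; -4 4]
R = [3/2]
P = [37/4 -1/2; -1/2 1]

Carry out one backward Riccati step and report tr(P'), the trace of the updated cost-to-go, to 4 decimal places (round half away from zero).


BᵀP = [3.6250 1.7500]
S = R + BᵀPB = [3/2] + [5.3125] = [6.8125]
BᵀPA = [-7.1875 -12.7500]
K = S⁻¹·BᵀPA = [-1.0550 -1.8716]
A−BK = [-0.9725 -3.0642; 1.1101 4.7431]
AᵀP(A−BK) = [12.7294 39.7982; 39.7982 129.1376]
P' = Q + AᵀP(A−BK) = [20.7294 35.7982; 35.7982 133.1376]
tr(P') = 153.8670

153.8670


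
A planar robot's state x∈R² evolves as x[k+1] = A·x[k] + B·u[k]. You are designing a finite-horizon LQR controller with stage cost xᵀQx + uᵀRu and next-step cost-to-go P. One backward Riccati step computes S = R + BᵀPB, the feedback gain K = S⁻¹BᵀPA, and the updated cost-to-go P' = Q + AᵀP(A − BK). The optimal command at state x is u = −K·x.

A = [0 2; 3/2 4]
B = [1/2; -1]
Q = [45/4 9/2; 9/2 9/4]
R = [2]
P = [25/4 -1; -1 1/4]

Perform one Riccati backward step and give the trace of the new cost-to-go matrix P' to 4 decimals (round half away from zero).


21.0722

BᵀP = [4.1250 -0.7500]
S = R + BᵀPB = [2] + [2.8125] = [4.8125]
BᵀPA = [-1.1250 5.2500]
K = S⁻¹·BᵀPA = [-0.2338 1.0909]
A−BK = [0.1169 1.4545; 1.2662 5.0909]
AᵀP(A−BK) = [0.2995 -0.2727; -0.2727 7.2727]
P' = Q + AᵀP(A−BK) = [11.5495 4.2273; 4.2273 9.5227]
tr(P') = 21.0722


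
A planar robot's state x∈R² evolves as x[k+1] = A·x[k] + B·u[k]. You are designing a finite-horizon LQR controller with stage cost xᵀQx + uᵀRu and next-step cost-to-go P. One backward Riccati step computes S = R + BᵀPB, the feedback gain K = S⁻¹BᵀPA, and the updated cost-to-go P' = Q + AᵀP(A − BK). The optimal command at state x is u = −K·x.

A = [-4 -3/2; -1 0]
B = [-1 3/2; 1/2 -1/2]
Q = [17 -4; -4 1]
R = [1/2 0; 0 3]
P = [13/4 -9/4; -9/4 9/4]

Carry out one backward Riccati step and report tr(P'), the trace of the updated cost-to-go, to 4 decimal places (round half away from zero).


BᵀP = [-4.3750 3.3750; 6.0000 -4.5000]
S = R + BᵀPB = [1/2 0; 0 3] + [6.0625 -8.2500; -8.2500 11.2500] = [6.5625 -8.2500; -8.2500 14.2500]
BᵀPA = [14.1250 6.5625; -19.5000 -9.0000]
K = S⁻¹·BᵀPA = [1.5875 0.7569; -0.4494 -0.1934]
A−BK = [-1.7385 -0.4530; -2.0184 -0.4751]
AᵀP(A−BK) = [5.0645 1.6630; 1.6630 0.6050]
P' = Q + AᵀP(A−BK) = [22.0645 -2.3370; -2.3370 1.6050]
tr(P') = 23.6694

23.6694


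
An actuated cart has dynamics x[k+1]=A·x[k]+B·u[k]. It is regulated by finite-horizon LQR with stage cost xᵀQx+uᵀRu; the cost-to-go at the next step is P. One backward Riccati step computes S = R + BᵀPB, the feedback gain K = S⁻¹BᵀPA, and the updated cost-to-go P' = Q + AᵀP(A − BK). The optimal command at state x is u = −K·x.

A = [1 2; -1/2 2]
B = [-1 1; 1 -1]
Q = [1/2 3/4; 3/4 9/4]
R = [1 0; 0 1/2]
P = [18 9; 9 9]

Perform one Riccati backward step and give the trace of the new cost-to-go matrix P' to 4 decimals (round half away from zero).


BᵀP = [-9.0000 0.0000; 9.0000 0.0000]
S = R + BᵀPB = [1 0; 0 1/2] + [9.0000 -9.0000; -9.0000 9.0000] = [10.0000 -9.0000; -9.0000 9.5000]
BᵀPA = [-9.0000 -18.0000; 9.0000 18.0000]
K = S⁻¹·BᵀPA = [-0.3214 -0.6429; 0.6429 1.2857]
A−BK = [0.0357 0.0714; 0.4643 3.9286]
AᵀP(A−BK) = [2.5714 18.6429; 18.6429 145.2857]
P' = Q + AᵀP(A−BK) = [3.0714 19.3929; 19.3929 147.5357]
tr(P') = 150.6071

150.6071


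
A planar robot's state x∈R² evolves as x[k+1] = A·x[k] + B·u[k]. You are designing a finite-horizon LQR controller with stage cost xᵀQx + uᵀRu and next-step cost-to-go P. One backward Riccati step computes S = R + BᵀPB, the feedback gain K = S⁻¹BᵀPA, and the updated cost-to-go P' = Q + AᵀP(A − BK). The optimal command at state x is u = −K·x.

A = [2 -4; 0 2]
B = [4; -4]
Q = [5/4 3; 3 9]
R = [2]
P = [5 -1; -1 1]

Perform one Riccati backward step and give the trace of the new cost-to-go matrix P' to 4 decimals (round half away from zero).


16.0346

BᵀP = [24.0000 -8.0000]
S = R + BᵀPB = [2] + [128.0000] = [130.0000]
BᵀPA = [48.0000 -112.0000]
K = S⁻¹·BᵀPA = [0.3692 -0.8615]
A−BK = [0.5231 -0.5538; 1.4769 -1.4462]
AᵀP(A−BK) = [2.2769 -2.6462; -2.6462 3.5077]
P' = Q + AᵀP(A−BK) = [3.5269 0.3538; 0.3538 12.5077]
tr(P') = 16.0346


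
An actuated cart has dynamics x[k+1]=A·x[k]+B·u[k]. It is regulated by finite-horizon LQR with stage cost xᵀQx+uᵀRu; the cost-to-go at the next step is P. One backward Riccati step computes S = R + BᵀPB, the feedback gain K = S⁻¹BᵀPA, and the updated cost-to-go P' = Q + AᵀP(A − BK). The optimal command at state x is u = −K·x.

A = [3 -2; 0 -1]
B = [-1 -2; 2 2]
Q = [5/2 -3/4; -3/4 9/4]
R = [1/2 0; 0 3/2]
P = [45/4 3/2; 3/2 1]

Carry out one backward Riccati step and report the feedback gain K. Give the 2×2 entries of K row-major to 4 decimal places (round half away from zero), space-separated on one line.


1.0253 -1.2152 -1.9855 1.5913

BᵀP = [-8.2500 0.5000; -19.5000 -1.0000]
S = R + BᵀPB = [1/2 0; 0 3/2] + [9.2500 17.5000; 17.5000 37.0000] = [9.7500 17.5000; 17.5000 38.5000]
BᵀPA = [-24.7500 16.0000; -58.5000 40.0000]
K = S⁻¹·BᵀPA = [1.0253 -1.2152; -1.9855 1.5913]
A−BK = [0.0542 -0.0325; 1.9204 -1.7523]
AᵀP(A−BK) = [10.4729 -8.9837; -8.9837 7.7902]
P' = Q + AᵀP(A−BK) = [12.9729 -9.7337; -9.7337 10.0402]
tr(P') = 23.0131


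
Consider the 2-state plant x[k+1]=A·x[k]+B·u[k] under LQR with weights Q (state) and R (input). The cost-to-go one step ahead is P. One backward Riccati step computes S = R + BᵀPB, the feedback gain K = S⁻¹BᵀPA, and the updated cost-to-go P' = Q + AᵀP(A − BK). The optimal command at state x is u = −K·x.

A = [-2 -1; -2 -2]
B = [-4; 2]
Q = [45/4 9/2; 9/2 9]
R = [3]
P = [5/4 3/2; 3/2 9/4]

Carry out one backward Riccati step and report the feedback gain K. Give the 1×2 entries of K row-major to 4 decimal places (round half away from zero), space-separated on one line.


BᵀP = [-2.0000 -1.5000]
S = R + BᵀPB = [3] + [5.0000] = [8.0000]
BᵀPA = [7.0000 5.0000]
K = S⁻¹·BᵀPA = [0.8750 0.6250]
A−BK = [1.5000 1.5000; -3.7500 -3.2500]
AᵀP(A−BK) = [19.8750 16.1250; 16.1250 13.1250]
P' = Q + AᵀP(A−BK) = [31.1250 20.6250; 20.6250 22.1250]
tr(P') = 53.2500

0.8750 0.6250


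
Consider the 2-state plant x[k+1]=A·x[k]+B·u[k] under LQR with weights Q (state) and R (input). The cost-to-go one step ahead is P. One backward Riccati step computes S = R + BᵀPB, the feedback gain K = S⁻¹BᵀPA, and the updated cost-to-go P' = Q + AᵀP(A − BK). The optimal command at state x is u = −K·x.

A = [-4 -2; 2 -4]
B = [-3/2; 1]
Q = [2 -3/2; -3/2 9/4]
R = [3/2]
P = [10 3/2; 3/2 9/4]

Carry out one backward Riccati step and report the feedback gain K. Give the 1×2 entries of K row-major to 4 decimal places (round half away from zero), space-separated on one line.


2.4828 1.2414

BᵀP = [-13.5000 0.0000]
S = R + BᵀPB = [3/2] + [20.2500] = [21.7500]
BᵀPA = [54.0000 27.0000]
K = S⁻¹·BᵀPA = [2.4828 1.2414]
A−BK = [-0.2759 -0.1379; -0.4828 -5.2414]
AᵀP(A−BK) = [10.9310 12.9655; 12.9655 66.4828]
P' = Q + AᵀP(A−BK) = [12.9310 11.4655; 11.4655 68.7328]
tr(P') = 81.6638


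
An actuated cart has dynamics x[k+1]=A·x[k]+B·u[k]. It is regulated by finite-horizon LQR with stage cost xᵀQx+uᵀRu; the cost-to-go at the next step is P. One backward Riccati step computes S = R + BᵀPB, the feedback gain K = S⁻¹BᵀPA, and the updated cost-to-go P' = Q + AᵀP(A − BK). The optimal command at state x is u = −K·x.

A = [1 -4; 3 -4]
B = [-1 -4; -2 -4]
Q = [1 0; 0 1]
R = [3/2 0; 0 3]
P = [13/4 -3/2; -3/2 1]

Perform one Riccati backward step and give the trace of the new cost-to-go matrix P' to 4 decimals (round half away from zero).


6.6382

BᵀP = [-0.2500 -0.5000; -7.0000 2.0000]
S = R + BᵀPB = [3/2 0; 0 3] + [1.2500 3.0000; 3.0000 20.0000] = [2.7500 3.0000; 3.0000 23.0000]
BᵀPA = [-1.7500 3.0000; -1.0000 20.0000]
K = S⁻¹·BᵀPA = [-0.6866 0.1659; 0.0461 0.8479]
A−BK = [0.4977 -0.4424; 1.8111 -0.2765]
AᵀP(A−BK) = [2.0945 0.1382; 0.1382 2.5438]
P' = Q + AᵀP(A−BK) = [3.0945 0.1382; 0.1382 3.5438]
tr(P') = 6.6382


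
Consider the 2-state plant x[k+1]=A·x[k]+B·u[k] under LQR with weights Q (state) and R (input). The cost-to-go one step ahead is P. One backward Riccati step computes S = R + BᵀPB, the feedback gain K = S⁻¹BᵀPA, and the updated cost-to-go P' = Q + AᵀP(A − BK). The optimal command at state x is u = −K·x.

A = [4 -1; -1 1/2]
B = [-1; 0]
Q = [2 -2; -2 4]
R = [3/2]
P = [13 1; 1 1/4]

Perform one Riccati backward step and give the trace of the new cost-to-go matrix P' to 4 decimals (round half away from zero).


BᵀP = [-13.0000 -1.0000]
S = R + BᵀPB = [3/2] + [13.0000] = [14.5000]
BᵀPA = [-51.0000 12.5000]
K = S⁻¹·BᵀPA = [-3.5172 0.8621]
A−BK = [0.4828 -0.1379; -1.0000 0.5000]
AᵀP(A−BK) = [20.8707 -5.1595; -5.1595 1.2866]
P' = Q + AᵀP(A−BK) = [22.8707 -7.1595; -7.1595 5.2866]
tr(P') = 28.1573

28.1573


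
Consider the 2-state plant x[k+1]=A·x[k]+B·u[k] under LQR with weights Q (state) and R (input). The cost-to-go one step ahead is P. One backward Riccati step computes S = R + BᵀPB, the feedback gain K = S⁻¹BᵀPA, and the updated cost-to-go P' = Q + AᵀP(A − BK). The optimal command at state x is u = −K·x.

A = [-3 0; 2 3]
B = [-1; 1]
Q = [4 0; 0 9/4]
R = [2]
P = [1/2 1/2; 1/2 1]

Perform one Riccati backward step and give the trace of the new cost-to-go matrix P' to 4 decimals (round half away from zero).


BᵀP = [0.0000 0.5000]
S = R + BᵀPB = [2] + [0.5000] = [2.5000]
BᵀPA = [1.0000 1.5000]
K = S⁻¹·BᵀPA = [0.4000 0.6000]
A−BK = [-2.6000 0.6000; 1.6000 2.4000]
AᵀP(A−BK) = [2.1000 0.9000; 0.9000 8.1000]
P' = Q + AᵀP(A−BK) = [6.1000 0.9000; 0.9000 10.3500]
tr(P') = 16.4500

16.4500


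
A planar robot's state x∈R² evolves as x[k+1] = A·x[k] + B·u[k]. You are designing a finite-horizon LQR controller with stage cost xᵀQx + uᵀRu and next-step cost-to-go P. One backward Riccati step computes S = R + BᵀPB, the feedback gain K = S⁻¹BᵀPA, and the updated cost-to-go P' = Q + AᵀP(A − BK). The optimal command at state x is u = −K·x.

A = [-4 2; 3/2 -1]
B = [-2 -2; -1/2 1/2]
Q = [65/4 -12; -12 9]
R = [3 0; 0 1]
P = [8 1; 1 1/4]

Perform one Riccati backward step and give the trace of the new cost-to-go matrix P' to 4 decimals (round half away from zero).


BᵀP = [-16.5000 -2.1250; -15.5000 -1.8750]
S = R + BᵀPB = [3 0; 0 1] + [34.0625 31.9375; 31.9375 30.0625] = [37.0625 31.9375; 31.9375 31.0625]
BᵀPA = [62.8125 -30.8750; 59.1875 -29.1250]
K = S⁻¹·BᵀPA = [0.4633 -0.2200; 1.4290 -0.7114]
A−BK = [-0.2152 0.1371; 1.0171 -0.7543]
AᵀP(A−BK) = [2.8776 -1.4486; -1.4486 0.7371]
P' = Q + AᵀP(A−BK) = [19.1276 -13.4486; -13.4486 9.7371]
tr(P') = 28.8648

28.8648


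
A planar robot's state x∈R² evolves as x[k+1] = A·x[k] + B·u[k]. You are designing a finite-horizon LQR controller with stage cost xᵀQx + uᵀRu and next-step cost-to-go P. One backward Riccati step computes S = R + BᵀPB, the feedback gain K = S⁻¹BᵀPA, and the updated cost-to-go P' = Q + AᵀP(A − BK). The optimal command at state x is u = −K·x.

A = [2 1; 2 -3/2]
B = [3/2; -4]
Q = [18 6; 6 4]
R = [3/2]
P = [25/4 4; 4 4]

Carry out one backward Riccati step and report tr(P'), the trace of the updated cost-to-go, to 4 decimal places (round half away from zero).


BᵀP = [-6.6250 -10.0000]
S = R + BᵀPB = [3/2] + [30.0625] = [31.5625]
BᵀPA = [-33.2500 8.3750]
K = S⁻¹·BᵀPA = [-1.0535 0.2653]
A−BK = [3.5802 0.6020; -2.2139 -0.4386]
AᵀP(A−BK) = [37.9723 5.3228; 5.3228 1.0277]
P' = Q + AᵀP(A−BK) = [55.9723 11.3228; 11.3228 5.0277]
tr(P') = 61.0000

61.0000


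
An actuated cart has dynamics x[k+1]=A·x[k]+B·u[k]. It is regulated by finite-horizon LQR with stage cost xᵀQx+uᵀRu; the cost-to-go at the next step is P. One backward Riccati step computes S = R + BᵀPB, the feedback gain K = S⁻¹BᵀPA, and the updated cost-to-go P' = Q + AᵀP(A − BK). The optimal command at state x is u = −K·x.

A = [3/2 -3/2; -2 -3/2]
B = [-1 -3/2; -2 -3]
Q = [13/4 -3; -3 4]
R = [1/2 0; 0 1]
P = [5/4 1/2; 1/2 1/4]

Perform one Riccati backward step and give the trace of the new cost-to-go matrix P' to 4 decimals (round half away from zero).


BᵀP = [-2.2500 -1.0000; -3.3750 -1.5000]
S = R + BᵀPB = [1/2 0; 0 1] + [4.2500 6.3750; 6.3750 9.5625] = [4.7500 6.3750; 6.3750 10.5625]
BᵀPA = [-1.3750 4.8750; -2.0625 7.3125]
K = S⁻¹·BᵀPA = [-0.1443 0.5115; -0.1082 0.3836]
A−BK = [1.1934 -0.4131; -2.6131 0.6738]
AᵀP(A−BK) = [0.3910 -0.1930; -0.1930 0.3264]
P' = Q + AᵀP(A−BK) = [3.6410 -3.1930; -3.1930 4.3264]
tr(P') = 7.9674

7.9674


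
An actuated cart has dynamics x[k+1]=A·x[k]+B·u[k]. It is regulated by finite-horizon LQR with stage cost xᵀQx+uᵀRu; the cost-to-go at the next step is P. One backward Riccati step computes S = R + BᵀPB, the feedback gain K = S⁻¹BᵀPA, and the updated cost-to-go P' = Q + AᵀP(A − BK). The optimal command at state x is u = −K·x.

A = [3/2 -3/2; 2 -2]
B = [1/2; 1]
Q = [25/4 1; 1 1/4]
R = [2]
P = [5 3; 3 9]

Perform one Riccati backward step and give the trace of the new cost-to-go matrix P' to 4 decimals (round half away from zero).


BᵀP = [5.5000 10.5000]
S = R + BᵀPB = [2] + [13.2500] = [15.2500]
BᵀPA = [29.2500 -29.2500]
K = S⁻¹·BᵀPA = [1.9180 -1.9180]
A−BK = [0.5410 -0.5410; 0.0820 -0.0820]
AᵀP(A−BK) = [9.1475 -9.1475; -9.1475 9.1475]
P' = Q + AᵀP(A−BK) = [15.3975 -8.1475; -8.1475 9.3975]
tr(P') = 24.7951

24.7951


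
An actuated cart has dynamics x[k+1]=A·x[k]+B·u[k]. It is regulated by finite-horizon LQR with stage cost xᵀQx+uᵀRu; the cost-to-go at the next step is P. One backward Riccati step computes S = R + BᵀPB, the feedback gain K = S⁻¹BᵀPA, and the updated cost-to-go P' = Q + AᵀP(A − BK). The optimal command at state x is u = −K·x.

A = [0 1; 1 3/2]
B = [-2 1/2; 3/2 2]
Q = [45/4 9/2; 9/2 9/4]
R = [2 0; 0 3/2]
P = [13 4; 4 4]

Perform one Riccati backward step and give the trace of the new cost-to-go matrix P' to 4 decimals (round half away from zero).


15.1795

BᵀP = [-20.0000 -2.0000; 14.5000 10.0000]
S = R + BᵀPB = [2 0; 0 3/2] + [37.0000 -14.0000; -14.0000 27.2500] = [39.0000 -14.0000; -14.0000 28.7500]
BᵀPA = [-2.0000 -23.0000; 10.0000 29.5000]
K = S⁻¹·BᵀPA = [0.0892 -0.2683; 0.3912 0.8954]
A−BK = [-0.0173 0.0157; 0.0838 0.1116]
AᵀP(A−BK) = [0.2659 0.5091; 0.5091 1.4137]
P' = Q + AᵀP(A−BK) = [11.5159 5.0091; 5.0091 3.6637]
tr(P') = 15.1795


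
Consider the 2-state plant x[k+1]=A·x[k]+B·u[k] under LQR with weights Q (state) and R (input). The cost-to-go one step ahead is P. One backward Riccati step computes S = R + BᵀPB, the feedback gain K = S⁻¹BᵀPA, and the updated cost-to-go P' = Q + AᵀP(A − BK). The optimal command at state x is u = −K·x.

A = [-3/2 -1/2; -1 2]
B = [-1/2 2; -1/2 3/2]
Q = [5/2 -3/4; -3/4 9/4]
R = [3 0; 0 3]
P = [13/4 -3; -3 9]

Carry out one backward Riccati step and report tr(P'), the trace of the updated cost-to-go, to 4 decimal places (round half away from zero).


36.4504

BᵀP = [-0.1250 -3.0000; 2.0000 7.5000]
S = R + BᵀPB = [3 0; 0 3] + [1.5625 -4.7500; -4.7500 15.2500] = [4.5625 -4.7500; -4.7500 18.2500]
BᵀPA = [3.1875 -5.9375; -10.5000 14.0000]
K = S⁻¹·BᵀPA = [0.1367 -0.6896; -0.5398 0.5876]
A−BK = [-0.3521 -2.0201; -0.1220 0.7737]
AᵀP(A−BK) = [1.2093 0.3058; 0.3058 30.4911]
P' = Q + AᵀP(A−BK) = [3.7093 -0.4442; -0.4442 32.7411]
tr(P') = 36.4504


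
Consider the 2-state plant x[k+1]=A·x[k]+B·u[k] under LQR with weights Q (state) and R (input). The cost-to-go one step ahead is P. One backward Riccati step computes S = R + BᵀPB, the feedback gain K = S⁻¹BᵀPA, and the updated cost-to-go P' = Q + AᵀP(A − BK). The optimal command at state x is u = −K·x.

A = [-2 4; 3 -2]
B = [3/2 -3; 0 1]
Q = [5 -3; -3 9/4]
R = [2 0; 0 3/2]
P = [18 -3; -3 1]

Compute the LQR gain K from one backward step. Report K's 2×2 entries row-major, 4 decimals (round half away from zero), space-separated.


BᵀP = [27.0000 -4.5000; -57.0000 10.0000]
S = R + BᵀPB = [2 0; 0 3/2] + [40.5000 -85.5000; -85.5000 181.0000] = [42.5000 -85.5000; -85.5000 182.5000]
BᵀPA = [-67.5000 117.0000; 144.0000 -248.0000]
K = S⁻¹·BᵀPA = [-0.0151 0.3330; 0.7820 -1.2029]
A−BK = [0.3686 -0.1082; 2.2180 -0.7971]
AᵀP(A−BK) = [3.3775 -2.3055; -2.3055 2.7209]
P' = Q + AᵀP(A−BK) = [8.3775 -5.3055; -5.3055 4.9709]
tr(P') = 13.3484

-0.0151 0.3330 0.7820 -1.2029


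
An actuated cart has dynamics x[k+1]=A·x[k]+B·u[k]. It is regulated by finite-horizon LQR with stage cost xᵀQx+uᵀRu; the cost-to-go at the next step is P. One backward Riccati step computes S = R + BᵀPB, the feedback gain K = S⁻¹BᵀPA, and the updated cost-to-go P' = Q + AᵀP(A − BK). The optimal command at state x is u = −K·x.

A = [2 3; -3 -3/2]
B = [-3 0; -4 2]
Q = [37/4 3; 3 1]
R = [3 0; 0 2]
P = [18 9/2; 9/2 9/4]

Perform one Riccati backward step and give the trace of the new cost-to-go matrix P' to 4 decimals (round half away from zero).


29.8122

BᵀP = [-72.0000 -22.5000; 9.0000 4.5000]
S = R + BᵀPB = [3 0; 0 2] + [306.0000 -45.0000; -45.0000 9.0000] = [309.0000 -45.0000; -45.0000 11.0000]
BᵀPA = [-76.5000 -182.2500; 4.5000 20.2500]
K = S⁻¹·BᵀPA = [-0.4651 -0.7959; -1.4934 -1.4148]
A−BK = [0.6048 0.6124; -1.8734 -1.8537]
AᵀP(A−BK) = [9.3930 9.6092; 9.6092 10.1692]
P' = Q + AᵀP(A−BK) = [18.6430 12.6092; 12.6092 11.1692]
tr(P') = 29.8122


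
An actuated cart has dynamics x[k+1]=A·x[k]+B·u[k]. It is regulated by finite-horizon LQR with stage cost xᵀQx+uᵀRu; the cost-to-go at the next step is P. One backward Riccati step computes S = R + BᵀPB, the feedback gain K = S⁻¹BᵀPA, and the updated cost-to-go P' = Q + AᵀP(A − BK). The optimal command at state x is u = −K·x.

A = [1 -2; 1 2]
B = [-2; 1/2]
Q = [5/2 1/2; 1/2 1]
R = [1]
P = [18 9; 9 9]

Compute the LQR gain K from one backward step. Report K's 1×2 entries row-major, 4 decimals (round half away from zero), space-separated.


BᵀP = [-31.5000 -13.5000]
S = R + BᵀPB = [1] + [56.2500] = [57.2500]
BᵀPA = [-45.0000 36.0000]
K = S⁻¹·BᵀPA = [-0.7860 0.6288]
A−BK = [-0.5721 -0.7424; 1.3930 1.6856]
AᵀP(A−BK) = [9.6288 10.2969; 10.2969 13.3624]
P' = Q + AᵀP(A−BK) = [12.1288 10.7969; 10.7969 14.3624]
tr(P') = 26.4913

-0.7860 0.6288


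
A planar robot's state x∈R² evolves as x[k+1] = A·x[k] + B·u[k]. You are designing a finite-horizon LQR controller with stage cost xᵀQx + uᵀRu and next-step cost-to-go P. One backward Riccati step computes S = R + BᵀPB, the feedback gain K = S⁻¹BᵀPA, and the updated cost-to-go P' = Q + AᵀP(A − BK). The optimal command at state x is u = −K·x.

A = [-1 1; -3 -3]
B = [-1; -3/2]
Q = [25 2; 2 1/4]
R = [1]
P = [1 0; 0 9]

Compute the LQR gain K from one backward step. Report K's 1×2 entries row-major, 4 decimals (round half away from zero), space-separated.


BᵀP = [-1.0000 -13.5000]
S = R + BᵀPB = [1] + [21.2500] = [22.2500]
BᵀPA = [41.5000 39.5000]
K = S⁻¹·BᵀPA = [1.8652 1.7753]
A−BK = [0.8652 2.7753; -0.2022 -0.3371]
AᵀP(A−BK) = [4.5955 6.3258; 6.3258 11.8764]
P' = Q + AᵀP(A−BK) = [29.5955 8.3258; 8.3258 12.1264]
tr(P') = 41.7219

1.8652 1.7753


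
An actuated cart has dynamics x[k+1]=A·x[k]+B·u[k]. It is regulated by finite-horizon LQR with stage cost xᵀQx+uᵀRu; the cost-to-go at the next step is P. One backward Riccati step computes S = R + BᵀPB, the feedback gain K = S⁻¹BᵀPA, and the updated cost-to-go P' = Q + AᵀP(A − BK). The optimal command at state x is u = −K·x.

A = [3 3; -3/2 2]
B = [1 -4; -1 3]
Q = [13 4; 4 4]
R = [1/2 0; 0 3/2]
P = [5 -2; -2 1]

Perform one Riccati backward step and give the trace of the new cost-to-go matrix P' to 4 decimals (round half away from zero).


20.0213

BᵀP = [7.0000 -3.0000; -26.0000 11.0000]
S = R + BᵀPB = [1/2 0; 0 3/2] + [10.0000 -37.0000; -37.0000 137.0000] = [10.5000 -37.0000; -37.0000 138.5000]
BᵀPA = [25.5000 15.0000; -94.5000 -56.0000]
K = S⁻¹·BᵀPA = [0.4135 0.0645; -0.5718 -0.3871]
A−BK = [0.2991 1.3871; 0.6290 3.2258]
AᵀP(A−BK) = [0.6664 0.7742; 0.7742 2.3548]
P' = Q + AᵀP(A−BK) = [13.6664 4.7742; 4.7742 6.3548]
tr(P') = 20.0213


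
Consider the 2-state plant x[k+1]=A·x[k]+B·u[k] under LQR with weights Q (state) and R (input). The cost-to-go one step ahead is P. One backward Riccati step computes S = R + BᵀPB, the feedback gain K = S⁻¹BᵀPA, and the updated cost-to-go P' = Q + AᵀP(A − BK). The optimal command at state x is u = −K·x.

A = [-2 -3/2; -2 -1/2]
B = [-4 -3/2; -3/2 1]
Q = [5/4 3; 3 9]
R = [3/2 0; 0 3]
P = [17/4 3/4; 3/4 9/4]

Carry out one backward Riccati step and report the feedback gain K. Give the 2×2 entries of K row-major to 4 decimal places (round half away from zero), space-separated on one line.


0.6945 0.3530 -0.4342 0.0420

BᵀP = [-18.1250 -6.3750; -5.6250 1.1250]
S = R + BᵀPB = [3/2 0; 0 3] + [82.0625 20.8125; 20.8125 9.5625] = [83.5625 20.8125; 20.8125 12.5625]
BᵀPA = [49.0000 30.3750; 9.0000 7.8750]
K = S⁻¹·BᵀPA = [0.6945 0.3530; -0.4342 0.0420]
A−BK = [0.1268 -0.0249; -0.5239 -0.0124]
AᵀP(A−BK) = [1.8756 0.3229; 0.3229 0.1957]
P' = Q + AᵀP(A−BK) = [3.1256 3.3229; 3.3229 9.1957]
tr(P') = 12.3213


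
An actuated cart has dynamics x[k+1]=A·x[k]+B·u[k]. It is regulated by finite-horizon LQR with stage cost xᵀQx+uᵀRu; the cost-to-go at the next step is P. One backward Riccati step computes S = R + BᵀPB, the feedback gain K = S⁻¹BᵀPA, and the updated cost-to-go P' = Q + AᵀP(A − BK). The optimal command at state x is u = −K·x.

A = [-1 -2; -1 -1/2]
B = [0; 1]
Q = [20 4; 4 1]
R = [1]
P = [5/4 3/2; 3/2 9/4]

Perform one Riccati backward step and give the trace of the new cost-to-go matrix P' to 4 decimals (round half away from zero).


26.5000

BᵀP = [1.5000 2.2500]
S = R + BᵀPB = [1] + [2.2500] = [3.2500]
BᵀPA = [-3.7500 -4.1250]
K = S⁻¹·BᵀPA = [-1.1538 -1.2692]
A−BK = [-1.0000 -2.0000; 0.1538 0.7692]
AᵀP(A−BK) = [2.1731 2.6154; 2.6154 3.3269]
P' = Q + AᵀP(A−BK) = [22.1731 6.6154; 6.6154 4.3269]
tr(P') = 26.5000


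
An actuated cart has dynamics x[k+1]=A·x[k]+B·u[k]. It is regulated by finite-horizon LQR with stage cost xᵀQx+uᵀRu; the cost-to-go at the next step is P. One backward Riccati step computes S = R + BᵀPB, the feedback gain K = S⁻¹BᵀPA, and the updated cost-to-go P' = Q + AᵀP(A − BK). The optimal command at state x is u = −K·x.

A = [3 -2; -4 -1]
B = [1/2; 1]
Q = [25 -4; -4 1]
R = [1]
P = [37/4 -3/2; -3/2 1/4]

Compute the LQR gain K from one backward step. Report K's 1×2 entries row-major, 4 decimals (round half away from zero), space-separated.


5.5152 -2.7879

BᵀP = [3.1250 -0.5000]
S = R + BᵀPB = [1] + [1.0625] = [2.0625]
BᵀPA = [11.3750 -5.7500]
K = S⁻¹·BᵀPA = [5.5152 -2.7879]
A−BK = [0.2424 -0.6061; -9.5152 1.7879]
AᵀP(A−BK) = [60.5152 -30.2879; -30.2879 15.2197]
P' = Q + AᵀP(A−BK) = [85.5152 -34.2879; -34.2879 16.2197]
tr(P') = 101.7348


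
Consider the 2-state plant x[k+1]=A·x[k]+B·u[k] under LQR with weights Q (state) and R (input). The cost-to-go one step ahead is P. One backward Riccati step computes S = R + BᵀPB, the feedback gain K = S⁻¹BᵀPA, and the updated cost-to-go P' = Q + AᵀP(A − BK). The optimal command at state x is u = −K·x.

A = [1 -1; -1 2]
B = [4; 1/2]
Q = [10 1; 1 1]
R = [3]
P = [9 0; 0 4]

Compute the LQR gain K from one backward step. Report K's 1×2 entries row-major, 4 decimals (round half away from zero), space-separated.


0.2297 -0.2162

BᵀP = [36.0000 2.0000]
S = R + BᵀPB = [3] + [145.0000] = [148.0000]
BᵀPA = [34.0000 -32.0000]
K = S⁻¹·BᵀPA = [0.2297 -0.2162]
A−BK = [0.0811 -0.1351; -1.1149 2.1081]
AᵀP(A−BK) = [5.1892 -9.6486; -9.6486 18.0811]
P' = Q + AᵀP(A−BK) = [15.1892 -8.6486; -8.6486 19.0811]
tr(P') = 34.2703
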